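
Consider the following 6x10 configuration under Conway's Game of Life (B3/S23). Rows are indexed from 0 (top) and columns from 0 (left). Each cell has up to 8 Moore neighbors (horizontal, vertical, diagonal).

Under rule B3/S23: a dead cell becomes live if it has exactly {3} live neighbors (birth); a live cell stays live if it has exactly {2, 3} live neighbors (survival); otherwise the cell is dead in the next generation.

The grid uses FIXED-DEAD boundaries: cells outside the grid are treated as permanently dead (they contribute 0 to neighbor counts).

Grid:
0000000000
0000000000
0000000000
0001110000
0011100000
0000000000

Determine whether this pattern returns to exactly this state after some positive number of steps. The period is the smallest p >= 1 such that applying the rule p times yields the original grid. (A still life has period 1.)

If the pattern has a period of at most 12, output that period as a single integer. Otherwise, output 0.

Answer: 2

Derivation:
Simulating and comparing each generation to the original:
Gen 0 (original, given above): 6 live cells
Gen 1: 6 live cells, differs from original
Gen 2: 6 live cells, MATCHES original -> period = 2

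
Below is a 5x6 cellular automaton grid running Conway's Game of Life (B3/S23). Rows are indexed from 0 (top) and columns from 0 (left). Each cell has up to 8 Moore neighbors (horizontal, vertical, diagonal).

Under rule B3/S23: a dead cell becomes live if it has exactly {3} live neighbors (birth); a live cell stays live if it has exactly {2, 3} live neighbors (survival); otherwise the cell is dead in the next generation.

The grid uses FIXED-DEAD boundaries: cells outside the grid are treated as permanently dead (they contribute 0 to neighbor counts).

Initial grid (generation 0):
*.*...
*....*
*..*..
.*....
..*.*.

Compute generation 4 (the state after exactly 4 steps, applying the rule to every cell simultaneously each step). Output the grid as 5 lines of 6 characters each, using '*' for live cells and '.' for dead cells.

Answer: ......
......
.*....
......
.*....

Derivation:
Simulating step by step:
Generation 0 (given above): 9 live cells
Generation 1: 7 live cells
.*....
*.....
**....
.***..
......
Generation 2: 6 live cells
......
*.....
*.....
***...
..*...
Generation 3: 4 live cells
......
......
*.....
*.*...
..*...
Generation 4: 2 live cells
(generation 4 grid is the final answer)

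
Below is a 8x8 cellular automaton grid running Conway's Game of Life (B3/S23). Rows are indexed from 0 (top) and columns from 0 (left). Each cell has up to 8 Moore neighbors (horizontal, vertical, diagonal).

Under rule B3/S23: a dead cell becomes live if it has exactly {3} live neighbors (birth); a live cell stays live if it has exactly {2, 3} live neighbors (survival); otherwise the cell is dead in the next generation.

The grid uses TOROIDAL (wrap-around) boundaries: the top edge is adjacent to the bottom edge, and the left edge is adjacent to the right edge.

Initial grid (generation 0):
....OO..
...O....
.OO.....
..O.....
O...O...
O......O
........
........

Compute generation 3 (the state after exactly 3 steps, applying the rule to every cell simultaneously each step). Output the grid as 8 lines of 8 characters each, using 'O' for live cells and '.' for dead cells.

Simulating step by step:
Generation 0 (given above): 10 live cells
Generation 1: 14 live cells
....O...
..OOO...
.OOO....
..OO....
OO.....O
O......O
........
........
Generation 2: 10 live cells
....O...
.O..O...
.O......
...O....
.OO....O
.O.....O
........
........
Generation 3: 7 live cells
(generation 3 grid is the final answer)

Answer: ........
........
..O.....
OO......
.OO.....
.OO.....
........
........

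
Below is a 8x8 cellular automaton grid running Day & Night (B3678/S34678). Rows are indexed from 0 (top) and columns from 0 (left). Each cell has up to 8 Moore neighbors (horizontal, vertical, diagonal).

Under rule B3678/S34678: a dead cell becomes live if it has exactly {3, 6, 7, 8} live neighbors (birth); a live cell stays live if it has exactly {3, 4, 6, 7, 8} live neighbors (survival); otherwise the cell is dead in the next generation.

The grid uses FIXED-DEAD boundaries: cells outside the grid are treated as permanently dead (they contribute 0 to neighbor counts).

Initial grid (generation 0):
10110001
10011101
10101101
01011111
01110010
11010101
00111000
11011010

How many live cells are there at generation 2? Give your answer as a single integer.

Answer: 18

Derivation:
Simulating step by step:
Generation 0 (given above): 37 live cells
Generation 1: 25 live cells
01010010
00000100
00111111
11100001
01111000
01100010
00000010
00011100
Generation 2: 18 live cells
00000000
00000101
00111110
00110000
01110000
01100100
00111000
00000000
Population at generation 2: 18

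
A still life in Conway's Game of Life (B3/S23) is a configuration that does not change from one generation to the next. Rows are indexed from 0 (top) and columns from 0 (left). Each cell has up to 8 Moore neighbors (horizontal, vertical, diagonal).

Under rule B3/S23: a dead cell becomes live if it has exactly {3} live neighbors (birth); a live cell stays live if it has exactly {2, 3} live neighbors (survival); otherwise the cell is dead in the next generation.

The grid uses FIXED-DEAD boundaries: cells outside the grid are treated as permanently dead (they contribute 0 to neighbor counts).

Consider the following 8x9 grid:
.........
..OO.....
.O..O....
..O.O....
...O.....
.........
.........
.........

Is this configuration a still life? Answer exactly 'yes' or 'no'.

Answer: yes

Derivation:
Compute generation 1 and compare to generation 0 (given above):
Generation 1:
.........
..OO.....
.O..O....
..O.O....
...O.....
.........
.........
.........
The grids are IDENTICAL -> still life.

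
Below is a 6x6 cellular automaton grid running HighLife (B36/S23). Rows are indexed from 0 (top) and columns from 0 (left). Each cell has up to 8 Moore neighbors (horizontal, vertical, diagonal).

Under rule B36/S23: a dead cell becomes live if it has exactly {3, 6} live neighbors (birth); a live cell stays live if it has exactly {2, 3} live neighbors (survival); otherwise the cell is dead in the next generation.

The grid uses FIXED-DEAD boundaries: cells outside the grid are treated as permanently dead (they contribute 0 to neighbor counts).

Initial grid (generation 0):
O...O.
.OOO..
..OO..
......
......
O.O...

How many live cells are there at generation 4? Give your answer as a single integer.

Simulating step by step:
Generation 0 (given above): 9 live cells
Generation 1: 7 live cells
.OOO..
.O..O.
.O.O..
......
......
......
Generation 2: 8 live cells
.OOO..
OOO.O.
..O...
......
......
......
Generation 3: 5 live cells
O..O..
O.....
..OO..
......
......
......
Generation 4: 3 live cells
......
.OOO..
......
......
......
......
Population at generation 4: 3

Answer: 3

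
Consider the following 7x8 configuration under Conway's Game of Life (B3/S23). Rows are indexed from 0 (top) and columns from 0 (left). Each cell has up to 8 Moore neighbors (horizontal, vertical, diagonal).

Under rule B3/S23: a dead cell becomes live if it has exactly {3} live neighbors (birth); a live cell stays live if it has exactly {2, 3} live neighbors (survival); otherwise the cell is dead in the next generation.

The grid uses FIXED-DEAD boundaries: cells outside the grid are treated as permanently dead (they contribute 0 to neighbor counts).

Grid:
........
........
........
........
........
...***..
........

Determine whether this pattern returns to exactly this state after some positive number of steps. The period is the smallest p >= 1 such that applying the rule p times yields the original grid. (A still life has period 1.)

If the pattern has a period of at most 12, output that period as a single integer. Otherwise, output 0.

Simulating and comparing each generation to the original:
Gen 0 (original, given above): 3 live cells
Gen 1: 3 live cells, differs from original
Gen 2: 3 live cells, MATCHES original -> period = 2

Answer: 2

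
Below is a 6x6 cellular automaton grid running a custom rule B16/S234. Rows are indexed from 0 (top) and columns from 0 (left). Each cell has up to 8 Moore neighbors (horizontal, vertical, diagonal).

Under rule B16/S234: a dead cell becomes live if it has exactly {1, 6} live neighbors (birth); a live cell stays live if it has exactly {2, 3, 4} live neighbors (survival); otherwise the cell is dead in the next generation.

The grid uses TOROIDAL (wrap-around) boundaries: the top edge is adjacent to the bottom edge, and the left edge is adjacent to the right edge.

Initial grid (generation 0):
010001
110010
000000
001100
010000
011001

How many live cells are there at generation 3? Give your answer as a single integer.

Simulating step by step:
Generation 0 (given above): 11 live cells
Generation 1: 14 live cells
110001
110100
000000
101010
010001
011100
Generation 2: 10 live cells
001001
110000
000000
100000
010001
111000
Generation 3: 19 live cells
011011
110110
001000
101010
010111
111000
Population at generation 3: 19

Answer: 19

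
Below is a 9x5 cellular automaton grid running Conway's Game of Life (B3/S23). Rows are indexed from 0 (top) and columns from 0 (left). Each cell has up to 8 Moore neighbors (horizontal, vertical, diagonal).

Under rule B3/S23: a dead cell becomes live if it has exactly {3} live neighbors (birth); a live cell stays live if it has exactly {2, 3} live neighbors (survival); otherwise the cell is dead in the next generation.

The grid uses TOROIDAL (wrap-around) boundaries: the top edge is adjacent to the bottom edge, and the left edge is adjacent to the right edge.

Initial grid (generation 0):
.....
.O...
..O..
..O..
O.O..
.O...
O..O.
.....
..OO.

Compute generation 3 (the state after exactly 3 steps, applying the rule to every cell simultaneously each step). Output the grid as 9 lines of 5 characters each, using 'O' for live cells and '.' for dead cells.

Simulating step by step:
Generation 0 (given above): 10 live cells
Generation 1: 13 live cells
..O..
.....
.OO..
..OO.
..O..
OOO.O
.....
..OOO
.....
Generation 2: 14 live cells
.....
.OO..
.OOO.
...O.
O...O
OOOO.
.....
...O.
..O..
Generation 3: 17 live cells
(generation 3 grid is the final answer)

Answer: .OO..
.O.O.
.O.O.
OO.O.
O....
OOOO.
.O.OO
.....
.....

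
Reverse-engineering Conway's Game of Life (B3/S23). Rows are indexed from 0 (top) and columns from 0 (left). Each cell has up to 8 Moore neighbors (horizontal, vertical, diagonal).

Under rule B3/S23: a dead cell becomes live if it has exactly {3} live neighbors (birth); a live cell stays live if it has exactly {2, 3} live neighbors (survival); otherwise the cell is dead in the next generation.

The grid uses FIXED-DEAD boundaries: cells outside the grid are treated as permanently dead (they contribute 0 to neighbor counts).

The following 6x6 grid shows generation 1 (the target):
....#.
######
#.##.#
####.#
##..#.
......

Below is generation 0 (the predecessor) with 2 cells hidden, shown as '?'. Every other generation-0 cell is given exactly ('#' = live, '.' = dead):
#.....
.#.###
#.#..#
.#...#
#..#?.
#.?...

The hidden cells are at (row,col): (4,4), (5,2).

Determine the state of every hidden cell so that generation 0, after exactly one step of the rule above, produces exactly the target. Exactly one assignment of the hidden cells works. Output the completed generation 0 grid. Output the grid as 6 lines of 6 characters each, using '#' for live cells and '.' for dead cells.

Hidden generation-0 cells (in order): (4,4), (5,2).
A hidden cell only influences target cells in its own 3x3 neighborhood. Try each of the 2^2 = 4 assignments, step the completed generation 0 forward once under B3/S23, and compare with the target:
  (4,4)=. (5,2)=. -> step gives (3,3)='.' but target has '#' -> reject
  (4,4)=. (5,2)=# -> step gives (3,3)='.' but target has '#' -> reject
  (4,4)=# (5,2)=. -> step reproduces the target at every cell -> ACCEPT
  (4,4)=# (5,2)=# -> step gives (4,1)='.' but target has '#' -> reject
Unique solution: (4,4)=live, (5,2)=dead.
Check: live-neighbor counts of every cell in the completed generation 0:
122232
333232
243353
333342
232122
121221
Applying B3/S23 to generation 0 with these counts gives:
....#.
######
#.##.#
####.#
##..#.
......
which matches the target exactly.

Answer: #.....
.#.###
#.#..#
.#...#
#..##.
#.....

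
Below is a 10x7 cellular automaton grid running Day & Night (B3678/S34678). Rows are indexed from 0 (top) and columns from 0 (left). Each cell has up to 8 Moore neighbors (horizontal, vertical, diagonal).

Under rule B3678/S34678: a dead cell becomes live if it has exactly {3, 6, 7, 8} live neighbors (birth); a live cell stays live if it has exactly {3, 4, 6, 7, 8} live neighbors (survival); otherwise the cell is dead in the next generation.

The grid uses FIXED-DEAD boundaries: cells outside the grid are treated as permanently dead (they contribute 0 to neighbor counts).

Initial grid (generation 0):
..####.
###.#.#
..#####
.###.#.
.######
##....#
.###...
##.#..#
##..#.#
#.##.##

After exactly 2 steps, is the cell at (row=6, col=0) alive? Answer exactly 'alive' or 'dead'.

Simulating step by step:
Generation 0 (given above): 43 live cells
Generation 1: 36 live cells
..####.
.#.####
####..#
.#####.
..#####
#.#....
.......
#.####.
#...#.#
....##.
Generation 2: 34 live cells
..##.##
#####.#
#.#####
#.###..
...#.#.
.#..##.
..#.#..
.#.###.
.#...#.
.....#.

Cell (6,0) at generation 2: 0 -> dead

Answer: dead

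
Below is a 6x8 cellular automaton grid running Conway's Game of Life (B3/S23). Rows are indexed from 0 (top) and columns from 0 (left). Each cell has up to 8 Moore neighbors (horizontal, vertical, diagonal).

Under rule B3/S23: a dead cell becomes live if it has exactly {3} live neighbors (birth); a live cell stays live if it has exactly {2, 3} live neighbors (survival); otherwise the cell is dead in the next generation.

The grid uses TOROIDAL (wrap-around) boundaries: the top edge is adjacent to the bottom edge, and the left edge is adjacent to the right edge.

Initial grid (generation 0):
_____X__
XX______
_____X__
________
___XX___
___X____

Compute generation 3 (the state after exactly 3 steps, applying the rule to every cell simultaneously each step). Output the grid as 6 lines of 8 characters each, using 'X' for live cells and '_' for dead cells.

Answer: ________
________
________
___XX___
__X__X__
___XX___

Derivation:
Simulating step by step:
Generation 0 (given above): 7 live cells
Generation 1: 4 live cells
________
________
________
____X___
___XX___
___X____
Generation 2: 6 live cells
________
________
________
___XX___
___XX___
___XX___
Generation 3: 6 live cells
(generation 3 grid is the final answer)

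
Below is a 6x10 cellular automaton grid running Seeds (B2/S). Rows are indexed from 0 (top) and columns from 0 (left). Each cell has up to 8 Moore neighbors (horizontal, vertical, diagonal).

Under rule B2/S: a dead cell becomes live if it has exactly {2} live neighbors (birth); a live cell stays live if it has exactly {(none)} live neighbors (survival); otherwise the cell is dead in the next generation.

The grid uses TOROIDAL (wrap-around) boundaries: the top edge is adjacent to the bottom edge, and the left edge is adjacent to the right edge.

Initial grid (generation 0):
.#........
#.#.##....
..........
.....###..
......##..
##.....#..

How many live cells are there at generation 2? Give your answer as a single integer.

Simulating step by step:
Generation 0 (given above): 13 live cells
Generation 1: 14 live cells
...####..#
...#......
.#.#...#..
........#.
##........
..#.....#.
Generation 2: 14 live cells
.......##.
#......##.
....#...#.
.......#.#
..#....##.
......##..
Population at generation 2: 14

Answer: 14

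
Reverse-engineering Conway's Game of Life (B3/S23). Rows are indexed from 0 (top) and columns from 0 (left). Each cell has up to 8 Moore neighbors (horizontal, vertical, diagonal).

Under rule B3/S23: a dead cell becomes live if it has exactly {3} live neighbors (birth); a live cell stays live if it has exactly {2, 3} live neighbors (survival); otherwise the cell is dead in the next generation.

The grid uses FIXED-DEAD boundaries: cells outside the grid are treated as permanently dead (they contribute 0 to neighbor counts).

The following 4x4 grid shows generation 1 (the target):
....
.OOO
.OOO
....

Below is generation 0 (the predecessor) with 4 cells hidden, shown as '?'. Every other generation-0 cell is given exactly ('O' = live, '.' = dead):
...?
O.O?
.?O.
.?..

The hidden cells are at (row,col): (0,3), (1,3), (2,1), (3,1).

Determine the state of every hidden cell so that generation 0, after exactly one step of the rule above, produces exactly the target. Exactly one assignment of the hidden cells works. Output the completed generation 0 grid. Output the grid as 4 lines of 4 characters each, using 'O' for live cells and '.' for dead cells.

Answer: ....
O.OO
..O.
....

Derivation:
Hidden generation-0 cells (in order): (0,3), (1,3), (2,1), (3,1).
A hidden cell only influences target cells in its own 3x3 neighborhood. Try each of the 2^4 = 16 assignments, step the completed generation 0 forward once under B3/S23, and compare with the target:
  (0,3)=. (1,3)=. (2,1)=. (3,1)=. -> step gives (1,2)='.' but target has 'O' -> reject
  (0,3)=. (1,3)=. (2,1)=. (3,1)=O -> step gives (1,2)='.' but target has 'O' -> reject
  (0,3)=. (1,3)=. (2,1)=O (3,1)=. -> step gives (1,1)='.' but target has 'O' -> reject
  (0,3)=. (1,3)=. (2,1)=O (3,1)=O -> step gives (1,1)='.' but target has 'O' -> reject
  (0,3)=. (1,3)=O (2,1)=. (3,1)=. -> step reproduces the target at every cell -> ACCEPT
  (0,3)=. (1,3)=O (2,1)=. (3,1)=O -> step gives (2,1)='.' but target has 'O' -> reject
  (0,3)=. (1,3)=O (2,1)=O (3,1)=. -> step gives (1,1)='.' but target has 'O' -> reject
  (0,3)=. (1,3)=O (2,1)=O (3,1)=O -> step gives (1,1)='.' but target has 'O' -> reject
  (0,3)=O (1,3)=. (2,1)=. (3,1)=. -> step gives (2,2)='.' but target has 'O' -> reject
  (0,3)=O (1,3)=. (2,1)=. (3,1)=O -> step gives (2,1)='.' but target has 'O' -> reject
  (0,3)=O (1,3)=. (2,1)=O (3,1)=. -> step gives (1,1)='.' but target has 'O' -> reject
  (0,3)=O (1,3)=. (2,1)=O (3,1)=O -> step gives (1,1)='.' but target has 'O' -> reject
  (0,3)=O (1,3)=O (2,1)=. (3,1)=. -> step gives (0,2)='O' but target has '.' -> reject
  (0,3)=O (1,3)=O (2,1)=. (3,1)=O -> step gives (0,2)='O' but target has '.' -> reject
  (0,3)=O (1,3)=O (2,1)=O (3,1)=. -> step gives (0,2)='O' but target has '.' -> reject
  (0,3)=O (1,3)=O (2,1)=O (3,1)=O -> step gives (0,2)='O' but target has '.' -> reject
Unique solution: (0,3)=dead, (1,3)=live, (2,1)=dead, (3,1)=dead.
Check: live-neighbor counts of every cell in the completed generation 0:
1222
0322
1323
0111
Applying B3/S23 to generation 0 with these counts gives:
....
.OOO
.OOO
....
which matches the target exactly.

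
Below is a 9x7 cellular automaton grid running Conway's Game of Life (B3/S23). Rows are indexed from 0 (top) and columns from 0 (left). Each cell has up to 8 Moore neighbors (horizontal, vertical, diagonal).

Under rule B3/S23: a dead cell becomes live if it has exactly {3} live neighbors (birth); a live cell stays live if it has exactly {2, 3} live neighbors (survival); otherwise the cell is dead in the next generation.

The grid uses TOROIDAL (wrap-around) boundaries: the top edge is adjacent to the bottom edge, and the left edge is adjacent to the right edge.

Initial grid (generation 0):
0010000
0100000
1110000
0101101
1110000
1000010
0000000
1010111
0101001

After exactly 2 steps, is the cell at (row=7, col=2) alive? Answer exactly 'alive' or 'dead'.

Answer: dead

Derivation:
Simulating step by step:
Generation 0 (given above): 22 live cells
Generation 1: 27 live cells
1110000
1000000
0001000
0001001
0011110
1000001
1100100
1111111
0101101
Generation 2: 15 live cells
0011001
1010000
0000000
0000010
1011110
1010001
0000100
0000000
0000000

Cell (7,2) at generation 2: 0 -> dead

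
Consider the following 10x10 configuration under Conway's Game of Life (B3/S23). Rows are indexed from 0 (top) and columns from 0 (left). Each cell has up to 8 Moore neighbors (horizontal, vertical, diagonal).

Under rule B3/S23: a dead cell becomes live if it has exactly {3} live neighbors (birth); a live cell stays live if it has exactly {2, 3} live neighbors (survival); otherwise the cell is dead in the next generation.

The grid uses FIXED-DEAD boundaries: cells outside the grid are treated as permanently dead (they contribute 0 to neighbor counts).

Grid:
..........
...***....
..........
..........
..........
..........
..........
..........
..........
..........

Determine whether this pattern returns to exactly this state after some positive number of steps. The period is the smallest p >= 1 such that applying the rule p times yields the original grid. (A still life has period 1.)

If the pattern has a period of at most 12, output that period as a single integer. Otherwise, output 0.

Answer: 2

Derivation:
Simulating and comparing each generation to the original:
Gen 0 (original, given above): 3 live cells
Gen 1: 3 live cells, differs from original
Gen 2: 3 live cells, MATCHES original -> period = 2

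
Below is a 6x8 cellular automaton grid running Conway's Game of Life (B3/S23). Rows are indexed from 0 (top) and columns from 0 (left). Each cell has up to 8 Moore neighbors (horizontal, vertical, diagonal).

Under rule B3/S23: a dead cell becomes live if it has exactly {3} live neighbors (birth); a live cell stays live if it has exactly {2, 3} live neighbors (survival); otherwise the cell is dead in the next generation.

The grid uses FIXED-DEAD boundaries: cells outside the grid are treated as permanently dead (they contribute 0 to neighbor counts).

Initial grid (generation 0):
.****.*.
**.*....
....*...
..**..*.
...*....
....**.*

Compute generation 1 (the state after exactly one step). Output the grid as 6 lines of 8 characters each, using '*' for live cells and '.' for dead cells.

Answer: **.**...
**...*..
.*..*...
..***...
..**.**.
....*...

Derivation:
Simulating step by step:
Generation 0 (given above): 16 live cells
Generation 1: 17 live cells
(generation 1 grid is the final answer)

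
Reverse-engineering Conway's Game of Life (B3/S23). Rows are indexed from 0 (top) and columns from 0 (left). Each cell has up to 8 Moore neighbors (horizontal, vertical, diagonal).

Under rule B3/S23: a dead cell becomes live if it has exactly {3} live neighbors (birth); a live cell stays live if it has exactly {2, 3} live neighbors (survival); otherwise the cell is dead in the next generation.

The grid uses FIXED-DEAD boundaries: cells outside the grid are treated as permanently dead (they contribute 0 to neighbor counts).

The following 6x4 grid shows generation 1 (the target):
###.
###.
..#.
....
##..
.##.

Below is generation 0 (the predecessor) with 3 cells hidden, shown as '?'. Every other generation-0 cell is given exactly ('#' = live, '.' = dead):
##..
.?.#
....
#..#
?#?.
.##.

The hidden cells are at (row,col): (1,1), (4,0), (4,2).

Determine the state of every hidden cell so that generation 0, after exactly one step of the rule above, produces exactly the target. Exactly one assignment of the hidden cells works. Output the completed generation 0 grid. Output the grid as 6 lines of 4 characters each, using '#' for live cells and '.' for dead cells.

Hidden generation-0 cells (in order): (1,1), (4,0), (4,2).
A hidden cell only influences target cells in its own 3x3 neighborhood. Try each of the 2^3 = 8 assignments, step the completed generation 0 forward once under B3/S23, and compare with the target:
  (1,1)=. (4,0)=. (4,2)=. -> step gives (0,0)='.' but target has '#' -> reject
  (1,1)=. (4,0)=. (4,2)=# -> step gives (0,0)='.' but target has '#' -> reject
  (1,1)=. (4,0)=# (4,2)=. -> step gives (0,0)='.' but target has '#' -> reject
  (1,1)=. (4,0)=# (4,2)=# -> step gives (0,0)='.' but target has '#' -> reject
  (1,1)=# (4,0)=. (4,2)=. -> step reproduces the target at every cell -> ACCEPT
  (1,1)=# (4,0)=. (4,2)=# -> step gives (3,1)='#' but target has '.' -> reject
  (1,1)=# (4,0)=# (4,2)=. -> step gives (3,0)='#' but target has '.' -> reject
  (1,1)=# (4,0)=# (4,2)=# -> step gives (3,0)='#' but target has '.' -> reject
Unique solution: (1,1)=live, (4,0)=dead, (4,2)=dead.
Check: live-neighbor counts of every cell in the completed generation 0:
2231
3230
2232
1220
3342
2221
Applying B3/S23 to generation 0 with these counts gives:
###.
###.
..#.
....
##..
.##.
which matches the target exactly.

Answer: ##..
.#.#
....
#..#
.#..
.##.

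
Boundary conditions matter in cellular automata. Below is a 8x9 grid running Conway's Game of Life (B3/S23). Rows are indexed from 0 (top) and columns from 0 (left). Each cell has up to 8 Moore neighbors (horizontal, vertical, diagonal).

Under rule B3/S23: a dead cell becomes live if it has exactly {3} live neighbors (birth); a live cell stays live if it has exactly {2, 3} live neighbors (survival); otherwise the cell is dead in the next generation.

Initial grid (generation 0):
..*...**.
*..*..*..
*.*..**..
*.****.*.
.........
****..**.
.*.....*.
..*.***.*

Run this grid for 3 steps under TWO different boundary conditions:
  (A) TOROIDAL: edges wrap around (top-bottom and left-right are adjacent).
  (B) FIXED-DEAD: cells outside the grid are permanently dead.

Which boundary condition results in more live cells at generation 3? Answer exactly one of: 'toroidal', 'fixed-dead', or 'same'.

Under TOROIDAL boundary, generation 3:
*.....***
*.....*..
**.**..*.
.*.***...
*.**...*.
.......*.
**..*..*.
.......*.
Population = 25

Under FIXED-DEAD boundary, generation 3:
..*......
..*......
.*...**..
...****..
.*.*...**
**...*..*
........*
......**.
Population = 20

Comparison: toroidal=25, fixed-dead=20 -> toroidal

Answer: toroidal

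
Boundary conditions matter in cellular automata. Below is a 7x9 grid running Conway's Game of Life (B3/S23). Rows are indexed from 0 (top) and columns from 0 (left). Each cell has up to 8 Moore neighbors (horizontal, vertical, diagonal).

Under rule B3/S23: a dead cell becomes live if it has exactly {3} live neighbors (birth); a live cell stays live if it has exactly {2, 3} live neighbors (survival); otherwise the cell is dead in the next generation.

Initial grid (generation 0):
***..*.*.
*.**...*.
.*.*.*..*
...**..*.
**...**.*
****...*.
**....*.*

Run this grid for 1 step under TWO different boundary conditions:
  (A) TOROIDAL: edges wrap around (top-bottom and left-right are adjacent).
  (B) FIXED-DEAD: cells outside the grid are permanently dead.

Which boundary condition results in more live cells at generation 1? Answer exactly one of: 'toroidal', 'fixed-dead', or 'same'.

Under TOROIDAL boundary, generation 1:
...*...*.
...*...*.
**....***
.*.*...*.
.....**..
.....*...
...*..*..
Population = 17

Under FIXED-DEAD boundary, generation 1:
*.**..*..
*..*...**
.*....***
**.*...**
*....**.*
.....*..*
*......*.
Population = 25

Comparison: toroidal=17, fixed-dead=25 -> fixed-dead

Answer: fixed-dead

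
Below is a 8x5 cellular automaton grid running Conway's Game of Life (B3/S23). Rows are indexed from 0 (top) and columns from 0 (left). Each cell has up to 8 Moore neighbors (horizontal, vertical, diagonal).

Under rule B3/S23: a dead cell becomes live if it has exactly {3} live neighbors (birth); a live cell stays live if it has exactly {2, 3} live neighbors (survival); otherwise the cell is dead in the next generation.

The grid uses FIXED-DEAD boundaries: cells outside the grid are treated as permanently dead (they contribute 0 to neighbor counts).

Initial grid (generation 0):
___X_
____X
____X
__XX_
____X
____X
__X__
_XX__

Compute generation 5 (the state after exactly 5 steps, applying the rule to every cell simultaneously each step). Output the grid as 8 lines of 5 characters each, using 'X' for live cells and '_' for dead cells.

Answer: _____
_____
_____
_____
__X__
_X__X
__X_X
___X_

Derivation:
Simulating step by step:
Generation 0 (given above): 10 live cells
Generation 1: 12 live cells
_____
___XX
____X
___XX
____X
___X_
_XXX_
_XX__
Generation 2: 11 live cells
_____
___XX
_____
___XX
____X
___XX
_X_X_
_X_X_
Generation 3: 6 live cells
_____
_____
_____
___XX
_____
__XXX
___X_
_____
Generation 4: 7 live cells
_____
_____
_____
_____
__X__
__XXX
__XXX
_____
Generation 5: 6 live cells
(generation 5 grid is the final answer)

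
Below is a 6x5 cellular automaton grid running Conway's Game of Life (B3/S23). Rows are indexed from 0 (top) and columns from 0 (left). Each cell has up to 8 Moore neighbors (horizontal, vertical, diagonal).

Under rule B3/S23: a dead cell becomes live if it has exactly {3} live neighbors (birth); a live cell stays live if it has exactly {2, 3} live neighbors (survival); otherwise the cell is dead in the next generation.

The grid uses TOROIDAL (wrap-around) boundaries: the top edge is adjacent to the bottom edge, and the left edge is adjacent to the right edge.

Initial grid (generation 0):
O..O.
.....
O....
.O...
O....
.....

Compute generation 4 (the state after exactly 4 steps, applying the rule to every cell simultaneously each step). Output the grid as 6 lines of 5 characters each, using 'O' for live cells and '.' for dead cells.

Answer: .....
.....
.....
.....
.....
.....

Derivation:
Simulating step by step:
Generation 0 (given above): 5 live cells
Generation 1: 4 live cells
.....
....O
.....
OO...
.....
....O
Generation 2: 2 live cells
.....
.....
O....
.....
O....
.....
Generation 3: 0 live cells
.....
.....
.....
.....
.....
.....
Generation 4: 0 live cells
(generation 4 grid is the final answer)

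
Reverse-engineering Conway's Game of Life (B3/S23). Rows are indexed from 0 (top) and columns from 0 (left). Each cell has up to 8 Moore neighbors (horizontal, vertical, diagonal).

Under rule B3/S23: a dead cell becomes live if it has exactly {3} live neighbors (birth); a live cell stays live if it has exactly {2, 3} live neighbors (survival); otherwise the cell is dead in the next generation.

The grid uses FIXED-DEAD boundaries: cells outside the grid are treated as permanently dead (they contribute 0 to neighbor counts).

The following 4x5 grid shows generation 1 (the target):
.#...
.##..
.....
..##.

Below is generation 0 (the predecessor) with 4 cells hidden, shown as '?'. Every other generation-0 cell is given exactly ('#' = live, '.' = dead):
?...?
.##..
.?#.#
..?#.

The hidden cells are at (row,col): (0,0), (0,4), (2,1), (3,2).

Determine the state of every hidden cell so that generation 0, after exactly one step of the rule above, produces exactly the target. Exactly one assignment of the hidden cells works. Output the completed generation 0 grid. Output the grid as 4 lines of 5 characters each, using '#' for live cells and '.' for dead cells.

Hidden generation-0 cells (in order): (0,0), (0,4), (2,1), (3,2).
A hidden cell only influences target cells in its own 3x3 neighborhood. Try each of the 2^4 = 16 assignments, step the completed generation 0 forward once under B3/S23, and compare with the target:
  (0,0)=. (0,4)=. (2,1)=. (3,2)=. -> step gives (0,1)='.' but target has '#' -> reject
  (0,0)=. (0,4)=. (2,1)=. (3,2)=# -> step gives (0,1)='.' but target has '#' -> reject
  (0,0)=. (0,4)=. (2,1)=# (3,2)=. -> step gives (0,1)='.' but target has '#' -> reject
  (0,0)=. (0,4)=. (2,1)=# (3,2)=# -> step gives (0,1)='.' but target has '#' -> reject
  (0,0)=. (0,4)=# (2,1)=. (3,2)=. -> step gives (0,1)='.' but target has '#' -> reject
  (0,0)=. (0,4)=# (2,1)=. (3,2)=# -> step gives (0,1)='.' but target has '#' -> reject
  (0,0)=. (0,4)=# (2,1)=# (3,2)=. -> step gives (0,1)='.' but target has '#' -> reject
  (0,0)=. (0,4)=# (2,1)=# (3,2)=# -> step gives (0,1)='.' but target has '#' -> reject
  (0,0)=# (0,4)=. (2,1)=. (3,2)=. -> step gives (1,3)='#' but target has '.' -> reject
  (0,0)=# (0,4)=. (2,1)=. (3,2)=# -> step gives (1,3)='#' but target has '.' -> reject
  (0,0)=# (0,4)=. (2,1)=# (3,2)=. -> step gives (1,0)='#' but target has '.' -> reject
  (0,0)=# (0,4)=. (2,1)=# (3,2)=# -> step gives (1,0)='#' but target has '.' -> reject
  (0,0)=# (0,4)=# (2,1)=. (3,2)=. -> step gives (2,1)='#' but target has '.' -> reject
  (0,0)=# (0,4)=# (2,1)=. (3,2)=# -> step reproduces the target at every cell -> ACCEPT
  (0,0)=# (0,4)=# (2,1)=# (3,2)=. -> step gives (1,0)='#' but target has '.' -> reject
  (0,0)=# (0,4)=# (2,1)=# (3,2)=# -> step gives (1,0)='#' but target has '.' -> reject
Unique solution: (0,0)=live, (0,4)=live, (2,1)=dead, (3,2)=live.
Check: live-neighbor counts of every cell in the completed generation 0:
13220
23242
14451
02232
Applying B3/S23 to generation 0 with these counts gives:
.#...
.##..
.....
..##.
which matches the target exactly.

Answer: #...#
.##..
..#.#
..##.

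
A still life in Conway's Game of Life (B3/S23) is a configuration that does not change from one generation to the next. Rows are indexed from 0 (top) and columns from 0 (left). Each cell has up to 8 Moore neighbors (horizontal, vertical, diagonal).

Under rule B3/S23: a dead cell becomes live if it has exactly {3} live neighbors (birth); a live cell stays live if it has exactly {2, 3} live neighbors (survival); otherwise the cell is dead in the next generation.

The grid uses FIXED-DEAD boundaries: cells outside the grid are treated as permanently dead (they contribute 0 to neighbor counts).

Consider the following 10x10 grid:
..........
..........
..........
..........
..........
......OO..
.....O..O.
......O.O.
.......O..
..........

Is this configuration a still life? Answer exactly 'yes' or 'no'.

Compute generation 1 and compare to generation 0 (given above):
Generation 1:
..........
..........
..........
..........
..........
......OO..
.....O..O.
......O.O.
.......O..
..........
The grids are IDENTICAL -> still life.

Answer: yes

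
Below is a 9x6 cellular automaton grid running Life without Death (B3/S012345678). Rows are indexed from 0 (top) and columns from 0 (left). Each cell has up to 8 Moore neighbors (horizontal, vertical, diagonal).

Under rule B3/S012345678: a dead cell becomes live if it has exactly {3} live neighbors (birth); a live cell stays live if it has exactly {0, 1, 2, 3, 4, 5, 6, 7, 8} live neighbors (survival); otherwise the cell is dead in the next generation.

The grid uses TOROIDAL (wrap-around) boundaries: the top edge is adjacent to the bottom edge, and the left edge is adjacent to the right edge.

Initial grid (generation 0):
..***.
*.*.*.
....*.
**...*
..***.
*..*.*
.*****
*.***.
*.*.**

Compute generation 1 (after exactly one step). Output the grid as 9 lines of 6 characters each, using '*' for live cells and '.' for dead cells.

Simulating step by step:
Generation 0 (given above): 29 live cells
Generation 1: 33 live cells
(generation 1 grid is the final answer)

Answer: *.***.
***.*.
...**.
***..*
..***.
*..*.*
.*****
*.***.
*.*.**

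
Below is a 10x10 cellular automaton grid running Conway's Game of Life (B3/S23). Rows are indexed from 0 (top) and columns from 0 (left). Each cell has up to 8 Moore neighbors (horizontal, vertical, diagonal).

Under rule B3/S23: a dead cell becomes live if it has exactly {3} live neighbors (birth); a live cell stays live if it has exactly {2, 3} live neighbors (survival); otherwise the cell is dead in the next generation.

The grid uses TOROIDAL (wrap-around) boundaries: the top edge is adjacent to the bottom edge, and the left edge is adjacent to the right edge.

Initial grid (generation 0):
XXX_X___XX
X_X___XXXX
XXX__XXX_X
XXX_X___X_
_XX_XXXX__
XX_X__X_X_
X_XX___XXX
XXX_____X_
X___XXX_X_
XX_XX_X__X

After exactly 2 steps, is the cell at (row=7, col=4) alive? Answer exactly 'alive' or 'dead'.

Answer: alive

Derivation:
Simulating step by step:
Generation 0 (given above): 56 live cells
Generation 1: 17 live cells
____X_X___
__________
_____X____
____X___X_
____X_X_X_
__________
___X______
__X_XXX___
____X_X_X_
______X___
Generation 2: 16 live cells
_____X____
_____X____
__________
____X__X__
_____X_X__
__________
___XXX____
____X_XX__
___XX_X___
______X___

Cell (7,4) at generation 2: 1 -> alive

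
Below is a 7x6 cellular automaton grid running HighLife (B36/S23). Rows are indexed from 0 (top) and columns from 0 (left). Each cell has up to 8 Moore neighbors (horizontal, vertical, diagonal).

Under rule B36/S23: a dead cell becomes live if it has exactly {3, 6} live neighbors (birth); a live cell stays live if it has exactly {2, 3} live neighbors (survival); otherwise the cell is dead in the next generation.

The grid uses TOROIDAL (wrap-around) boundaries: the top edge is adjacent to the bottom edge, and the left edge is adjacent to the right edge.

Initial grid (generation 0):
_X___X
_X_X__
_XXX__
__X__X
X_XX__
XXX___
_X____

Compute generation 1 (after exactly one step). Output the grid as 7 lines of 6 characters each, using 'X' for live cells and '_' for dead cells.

Simulating step by step:
Generation 0 (given above): 16 live cells
Generation 1: 17 live cells
(generation 1 grid is the final answer)

Answer: _X____
_XXXX_
XX_XX_
X___X_
XX_X_X
X__X__
______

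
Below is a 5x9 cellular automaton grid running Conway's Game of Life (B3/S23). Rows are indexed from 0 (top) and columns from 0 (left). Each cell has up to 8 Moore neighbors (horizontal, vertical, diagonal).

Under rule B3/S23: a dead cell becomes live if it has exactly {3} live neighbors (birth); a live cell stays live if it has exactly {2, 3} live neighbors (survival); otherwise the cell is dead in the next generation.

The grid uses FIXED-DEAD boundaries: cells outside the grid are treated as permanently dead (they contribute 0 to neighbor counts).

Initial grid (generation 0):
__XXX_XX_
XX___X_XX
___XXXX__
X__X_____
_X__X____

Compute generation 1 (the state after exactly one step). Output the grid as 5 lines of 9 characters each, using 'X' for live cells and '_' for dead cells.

Simulating step by step:
Generation 0 (given above): 18 live cells
Generation 1: 19 live cells
(generation 1 grid is the final answer)

Answer: _XXXXXXXX
_X______X
XXXX_XXX_
__XX_____
_________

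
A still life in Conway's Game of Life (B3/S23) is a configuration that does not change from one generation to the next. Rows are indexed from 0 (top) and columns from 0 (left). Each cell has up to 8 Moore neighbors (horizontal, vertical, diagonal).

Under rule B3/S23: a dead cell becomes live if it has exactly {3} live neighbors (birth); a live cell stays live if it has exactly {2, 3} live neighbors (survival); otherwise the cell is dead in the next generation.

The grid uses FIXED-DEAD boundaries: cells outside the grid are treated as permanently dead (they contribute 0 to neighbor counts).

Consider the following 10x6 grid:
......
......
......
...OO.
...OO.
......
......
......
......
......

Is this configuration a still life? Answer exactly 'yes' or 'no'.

Answer: yes

Derivation:
Compute generation 1 and compare to generation 0 (given above):
Generation 1:
......
......
......
...OO.
...OO.
......
......
......
......
......
The grids are IDENTICAL -> still life.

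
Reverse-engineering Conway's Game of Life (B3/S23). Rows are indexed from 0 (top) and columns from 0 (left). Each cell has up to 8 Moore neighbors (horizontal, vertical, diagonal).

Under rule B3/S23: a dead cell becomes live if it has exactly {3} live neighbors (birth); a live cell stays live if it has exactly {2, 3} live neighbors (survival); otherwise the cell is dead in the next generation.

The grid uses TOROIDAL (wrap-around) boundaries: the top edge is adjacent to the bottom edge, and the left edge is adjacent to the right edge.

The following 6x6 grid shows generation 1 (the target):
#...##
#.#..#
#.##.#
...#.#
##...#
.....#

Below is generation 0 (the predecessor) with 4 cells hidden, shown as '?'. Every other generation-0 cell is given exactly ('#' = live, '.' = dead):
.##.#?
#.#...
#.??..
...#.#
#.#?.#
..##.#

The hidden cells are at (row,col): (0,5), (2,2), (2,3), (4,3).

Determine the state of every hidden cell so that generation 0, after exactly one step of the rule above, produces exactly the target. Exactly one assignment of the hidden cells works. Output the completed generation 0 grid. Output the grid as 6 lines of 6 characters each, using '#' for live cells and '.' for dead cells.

Answer: .##.#.
#.#...
#.#...
...#.#
#.##.#
..##.#

Derivation:
Hidden generation-0 cells (in order): (0,5), (2,2), (2,3), (4,3).
A hidden cell only influences target cells in its own 3x3 neighborhood. Try each of the 2^4 = 16 assignments, step the completed generation 0 forward once under B3/S23, and compare with the target:
  (0,5)=. (2,2)=. (2,3)=. (4,3)=. -> step gives (1,3)='#' but target has '.' -> reject
  (0,5)=. (2,2)=. (2,3)=. (4,3)=# -> step gives (1,3)='#' but target has '.' -> reject
  (0,5)=. (2,2)=. (2,3)=# (4,3)=. -> step gives (2,1)='#' but target has '.' -> reject
  (0,5)=. (2,2)=. (2,3)=# (4,3)=# -> step gives (2,1)='#' but target has '.' -> reject
  (0,5)=. (2,2)=# (2,3)=. (4,3)=. -> step gives (3,2)='#' but target has '.' -> reject
  (0,5)=. (2,2)=# (2,3)=. (4,3)=# -> step reproduces the target at every cell -> ACCEPT
  (0,5)=. (2,2)=# (2,3)=# (4,3)=. -> step gives (1,2)='.' but target has '#' -> reject
  (0,5)=. (2,2)=# (2,3)=# (4,3)=# -> step gives (1,2)='.' but target has '#' -> reject
  (0,5)=# (2,2)=. (2,3)=. (4,3)=. -> step gives (0,0)='.' but target has '#' -> reject
  (0,5)=# (2,2)=. (2,3)=. (4,3)=# -> step gives (0,0)='.' but target has '#' -> reject
  (0,5)=# (2,2)=. (2,3)=# (4,3)=. -> step gives (0,0)='.' but target has '#' -> reject
  (0,5)=# (2,2)=. (2,3)=# (4,3)=# -> step gives (0,0)='.' but target has '#' -> reject
  (0,5)=# (2,2)=# (2,3)=. (4,3)=. -> step gives (0,0)='.' but target has '#' -> reject
  (0,5)=# (2,2)=# (2,3)=. (4,3)=# -> step gives (0,0)='.' but target has '#' -> reject
  (0,5)=# (2,2)=# (2,3)=# (4,3)=. -> step gives (0,0)='.' but target has '#' -> reject
  (0,5)=# (2,2)=# (2,3)=# (4,3)=# -> step gives (0,0)='.' but target has '#' -> reject
Unique solution: (0,5)=dead, (2,2)=live, (2,3)=dead, (4,3)=live.
Check: live-neighbor counts of every cell in the completed generation 0:
344523
263413
242323
444343
334463
455553
Applying B3/S23 to generation 0 with these counts gives:
#...##
#.#..#
#.##.#
...#.#
##...#
.....#
which matches the target exactly.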